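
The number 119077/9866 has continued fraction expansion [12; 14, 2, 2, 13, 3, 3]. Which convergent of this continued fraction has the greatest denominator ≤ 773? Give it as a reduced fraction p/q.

a_0 = 12: 12/1  (≤ bound)
a_1 = 14: 169/14  (≤ bound)
a_2 = 2: 350/29  (≤ bound)
a_3 = 2: 869/72  (≤ bound)
a_4 = 13: 11647/965  (> 773, stop)

869/72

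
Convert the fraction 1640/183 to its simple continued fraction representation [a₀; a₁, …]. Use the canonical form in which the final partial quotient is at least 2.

1640 = 8·183 + 176, so a_0 = 8
183 = 1·176 + 7, so a_1 = 1
176 = 25·7 + 1, so a_2 = 25
7 = 7·1 + 0, so a_3 = 7

[8; 1, 25, 7]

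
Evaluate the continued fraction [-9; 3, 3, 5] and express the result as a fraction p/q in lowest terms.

Collapse the nested fraction from the inside out:
Start with 5.
3 + 1/(5/1) = 3 + 1/5 = 16/5
3 + 1/(16/5) = 3 + 5/16 = 53/16
-9 + 1/(53/16) = -9 + 16/53 = -461/53

-461/53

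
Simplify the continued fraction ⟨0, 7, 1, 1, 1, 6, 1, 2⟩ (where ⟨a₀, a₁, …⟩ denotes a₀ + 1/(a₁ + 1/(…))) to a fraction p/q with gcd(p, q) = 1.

Work from the innermost term outward:
Start with 2.
1 + 1/(2/1) = 1 + 1/2 = 3/2
6 + 1/(3/2) = 6 + 2/3 = 20/3
1 + 1/(20/3) = 1 + 3/20 = 23/20
1 + 1/(23/20) = 1 + 20/23 = 43/23
1 + 1/(43/23) = 1 + 23/43 = 66/43
7 + 1/(66/43) = 7 + 43/66 = 505/66
0 + 1/(505/66) = 0 + 66/505 = 66/505

66/505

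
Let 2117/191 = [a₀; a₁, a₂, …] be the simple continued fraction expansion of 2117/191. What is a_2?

Apply division with remainder until the remainder is 0:
2117 = 11·191 + 16, so a_0 = 11
191 = 11·16 + 15, so a_1 = 11
16 = 1·15 + 1, so a_2 = 1

1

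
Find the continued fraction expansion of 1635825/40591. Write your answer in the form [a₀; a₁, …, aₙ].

[40; 3, 3, 52, 2, 2, 2, 6]

1635825 ÷ 40591 → quotient 40, remainder 12185
40591 ÷ 12185 → quotient 3, remainder 4036
12185 ÷ 4036 → quotient 3, remainder 77
4036 ÷ 77 → quotient 52, remainder 32
77 ÷ 32 → quotient 2, remainder 13
32 ÷ 13 → quotient 2, remainder 6
13 ÷ 6 → quotient 2, remainder 1
6 ÷ 1 → quotient 6, remainder 0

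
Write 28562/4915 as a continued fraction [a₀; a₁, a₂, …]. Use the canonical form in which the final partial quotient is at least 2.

[5; 1, 4, 3, 2, 1, 2, 34]

28562 ÷ 4915 → quotient 5, remainder 3987
4915 ÷ 3987 → quotient 1, remainder 928
3987 ÷ 928 → quotient 4, remainder 275
928 ÷ 275 → quotient 3, remainder 103
275 ÷ 103 → quotient 2, remainder 69
103 ÷ 69 → quotient 1, remainder 34
69 ÷ 34 → quotient 2, remainder 1
34 ÷ 1 → quotient 34, remainder 0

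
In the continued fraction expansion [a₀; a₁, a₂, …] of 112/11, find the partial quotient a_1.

5

Apply division with remainder until the remainder is 0:
⌊112/11⌋ = 10, remainder 2
⌊11/2⌋ = 5, remainder 1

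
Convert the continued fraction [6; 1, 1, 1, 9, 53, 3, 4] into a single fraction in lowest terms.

Start with 4.
3 + 1/(4/1) = 3 + 1/4 = 13/4
53 + 1/(13/4) = 53 + 4/13 = 693/13
9 + 1/(693/13) = 9 + 13/693 = 6250/693
1 + 1/(6250/693) = 1 + 693/6250 = 6943/6250
1 + 1/(6943/6250) = 1 + 6250/6943 = 13193/6943
1 + 1/(13193/6943) = 1 + 6943/13193 = 20136/13193
6 + 1/(20136/13193) = 6 + 13193/20136 = 134009/20136

134009/20136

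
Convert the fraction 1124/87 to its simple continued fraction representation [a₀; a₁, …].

⌊1124/87⌋ = 12, remainder 80
⌊87/80⌋ = 1, remainder 7
⌊80/7⌋ = 11, remainder 3
⌊7/3⌋ = 2, remainder 1
⌊3/1⌋ = 3, remainder 0

[12; 1, 11, 2, 3]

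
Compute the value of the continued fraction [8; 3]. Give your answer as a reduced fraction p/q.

a_0 = 8: 8/1
a_1 = 3: 25/3

25/3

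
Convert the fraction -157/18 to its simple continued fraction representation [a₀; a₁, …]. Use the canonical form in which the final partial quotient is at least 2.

-157 ÷ 18 → quotient -9, remainder 5
18 ÷ 5 → quotient 3, remainder 3
5 ÷ 3 → quotient 1, remainder 2
3 ÷ 2 → quotient 1, remainder 1
2 ÷ 1 → quotient 2, remainder 0

[-9; 3, 1, 1, 2]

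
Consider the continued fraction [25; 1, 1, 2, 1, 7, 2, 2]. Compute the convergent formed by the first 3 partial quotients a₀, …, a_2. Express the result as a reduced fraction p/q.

Start with 1.
1 + 1/(1/1) = 1 + 1/1 = 2/1
25 + 1/(2/1) = 25 + 1/2 = 51/2

51/2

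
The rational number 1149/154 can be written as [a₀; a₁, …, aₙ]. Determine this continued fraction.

Run the Euclidean algorithm, recording each quotient:
1149 ÷ 154 → quotient 7, remainder 71
154 ÷ 71 → quotient 2, remainder 12
71 ÷ 12 → quotient 5, remainder 11
12 ÷ 11 → quotient 1, remainder 1
11 ÷ 1 → quotient 11, remainder 0

[7; 2, 5, 1, 11]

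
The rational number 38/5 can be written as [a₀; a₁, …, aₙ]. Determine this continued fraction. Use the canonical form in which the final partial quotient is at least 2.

⌊38/5⌋ = 7, remainder 3
⌊5/3⌋ = 1, remainder 2
⌊3/2⌋ = 1, remainder 1
⌊2/1⌋ = 2, remainder 0

[7; 1, 1, 2]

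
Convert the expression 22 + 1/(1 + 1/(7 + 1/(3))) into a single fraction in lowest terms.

572/25

a_0 = 22: 22/1
a_1 = 1: 23/1
a_2 = 7: 183/8
a_3 = 3: 572/25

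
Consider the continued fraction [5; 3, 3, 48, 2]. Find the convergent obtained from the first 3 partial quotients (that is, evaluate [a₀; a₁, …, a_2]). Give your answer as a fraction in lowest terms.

53/10

a_0 = 5: 5/1
a_1 = 3: 16/3
a_2 = 3: 53/10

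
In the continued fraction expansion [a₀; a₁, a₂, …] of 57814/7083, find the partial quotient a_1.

6

Run the Euclidean algorithm, recording each quotient:
⌊57814/7083⌋ = 8, remainder 1150
⌊7083/1150⌋ = 6, remainder 183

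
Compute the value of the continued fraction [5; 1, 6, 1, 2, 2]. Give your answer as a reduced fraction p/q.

Start with 2.
2 + 1/(2/1) = 2 + 1/2 = 5/2
1 + 1/(5/2) = 1 + 2/5 = 7/5
6 + 1/(7/5) = 6 + 5/7 = 47/7
1 + 1/(47/7) = 1 + 7/47 = 54/47
5 + 1/(54/47) = 5 + 47/54 = 317/54

317/54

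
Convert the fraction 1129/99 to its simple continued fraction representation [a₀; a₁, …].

[11; 2, 2, 9, 2]

⌊1129/99⌋ = 11, remainder 40
⌊99/40⌋ = 2, remainder 19
⌊40/19⌋ = 2, remainder 2
⌊19/2⌋ = 9, remainder 1
⌊2/1⌋ = 2, remainder 0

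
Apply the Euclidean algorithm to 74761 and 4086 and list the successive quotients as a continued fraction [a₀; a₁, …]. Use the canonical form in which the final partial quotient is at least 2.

[18; 3, 2, 1, 2, 2, 31, 2]

Repeatedly divide and take the remainder:
74761 ÷ 4086 → quotient 18, remainder 1213
4086 ÷ 1213 → quotient 3, remainder 447
1213 ÷ 447 → quotient 2, remainder 319
447 ÷ 319 → quotient 1, remainder 128
319 ÷ 128 → quotient 2, remainder 63
128 ÷ 63 → quotient 2, remainder 2
63 ÷ 2 → quotient 31, remainder 1
2 ÷ 1 → quotient 2, remainder 0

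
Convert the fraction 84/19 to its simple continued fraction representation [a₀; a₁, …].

84 ÷ 19 → quotient 4, remainder 8
19 ÷ 8 → quotient 2, remainder 3
8 ÷ 3 → quotient 2, remainder 2
3 ÷ 2 → quotient 1, remainder 1
2 ÷ 1 → quotient 2, remainder 0

[4; 2, 2, 1, 2]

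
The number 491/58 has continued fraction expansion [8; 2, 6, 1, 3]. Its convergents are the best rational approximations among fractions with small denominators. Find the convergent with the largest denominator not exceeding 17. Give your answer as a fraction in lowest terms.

127/15

List convergents until the denominator exceeds the bound:
a_0 = 8: 8/1  (≤ bound)
a_1 = 2: 17/2  (≤ bound)
a_2 = 6: 110/13  (≤ bound)
a_3 = 1: 127/15  (≤ bound)
a_4 = 3: 491/58  (> 17, stop)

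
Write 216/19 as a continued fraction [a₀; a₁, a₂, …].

[11; 2, 1, 2, 2]

Repeatedly divide and take the remainder:
⌊216/19⌋ = 11, remainder 7
⌊19/7⌋ = 2, remainder 5
⌊7/5⌋ = 1, remainder 2
⌊5/2⌋ = 2, remainder 1
⌊2/1⌋ = 2, remainder 0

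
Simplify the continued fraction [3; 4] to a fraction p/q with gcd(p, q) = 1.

a_0 = 3: 3/1
a_1 = 4: 13/4

13/4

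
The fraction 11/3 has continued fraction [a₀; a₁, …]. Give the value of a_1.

1

11 ÷ 3 → quotient 3, remainder 2
3 ÷ 2 → quotient 1, remainder 1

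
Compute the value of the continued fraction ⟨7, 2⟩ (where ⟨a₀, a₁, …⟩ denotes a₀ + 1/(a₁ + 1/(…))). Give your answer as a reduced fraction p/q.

15/2

Starting at the tail and folding back:
Start with 2.
7 + 1/(2/1) = 7 + 1/2 = 15/2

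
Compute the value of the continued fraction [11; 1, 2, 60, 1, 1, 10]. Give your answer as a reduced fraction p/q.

a_0 = 11: 11/1
a_1 = 1: 12/1
a_2 = 2: 35/3
a_3 = 60: 2112/181
a_4 = 1: 2147/184
a_5 = 1: 4259/365
a_6 = 10: 44737/3834

44737/3834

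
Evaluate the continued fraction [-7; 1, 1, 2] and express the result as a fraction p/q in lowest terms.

Compute successive convergents:
a_0 = -7: -7/1
a_1 = 1: -6/1
a_2 = 1: -13/2
a_3 = 2: -32/5

-32/5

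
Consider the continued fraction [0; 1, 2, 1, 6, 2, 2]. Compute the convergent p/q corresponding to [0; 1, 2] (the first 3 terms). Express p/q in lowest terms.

Starting at the tail and folding back:
Start with 2.
1 + 1/(2/1) = 1 + 1/2 = 3/2
0 + 1/(3/2) = 0 + 2/3 = 2/3

2/3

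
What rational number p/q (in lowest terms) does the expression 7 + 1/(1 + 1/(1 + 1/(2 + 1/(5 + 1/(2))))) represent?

Start with 2.
5 + 1/(2/1) = 5 + 1/2 = 11/2
2 + 1/(11/2) = 2 + 2/11 = 24/11
1 + 1/(24/11) = 1 + 11/24 = 35/24
1 + 1/(35/24) = 1 + 24/35 = 59/35
7 + 1/(59/35) = 7 + 35/59 = 448/59

448/59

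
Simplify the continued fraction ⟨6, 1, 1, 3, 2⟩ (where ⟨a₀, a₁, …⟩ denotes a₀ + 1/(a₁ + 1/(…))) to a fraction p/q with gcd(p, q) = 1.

105/16

Compute successive convergents:
a_0 = 6: 6/1
a_1 = 1: 7/1
a_2 = 1: 13/2
a_3 = 3: 46/7
a_4 = 2: 105/16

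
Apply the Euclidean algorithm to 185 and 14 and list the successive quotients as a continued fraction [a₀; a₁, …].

[13; 4, 1, 2]

185 ÷ 14 → quotient 13, remainder 3
14 ÷ 3 → quotient 4, remainder 2
3 ÷ 2 → quotient 1, remainder 1
2 ÷ 1 → quotient 2, remainder 0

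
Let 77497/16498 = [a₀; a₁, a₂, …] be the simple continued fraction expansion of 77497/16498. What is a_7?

Repeatedly divide and take the remainder:
77497 ÷ 16498 → quotient 4, remainder 11505
16498 ÷ 11505 → quotient 1, remainder 4993
11505 ÷ 4993 → quotient 2, remainder 1519
4993 ÷ 1519 → quotient 3, remainder 436
1519 ÷ 436 → quotient 3, remainder 211
436 ÷ 211 → quotient 2, remainder 14
211 ÷ 14 → quotient 15, remainder 1
14 ÷ 1 → quotient 14, remainder 0

14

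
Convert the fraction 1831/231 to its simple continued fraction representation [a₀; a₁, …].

⌊1831/231⌋ = 7, remainder 214
⌊231/214⌋ = 1, remainder 17
⌊214/17⌋ = 12, remainder 10
⌊17/10⌋ = 1, remainder 7
⌊10/7⌋ = 1, remainder 3
⌊7/3⌋ = 2, remainder 1
⌊3/1⌋ = 3, remainder 0

[7; 1, 12, 1, 1, 2, 3]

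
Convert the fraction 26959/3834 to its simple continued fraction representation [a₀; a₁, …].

26959 ÷ 3834 → quotient 7, remainder 121
3834 ÷ 121 → quotient 31, remainder 83
121 ÷ 83 → quotient 1, remainder 38
83 ÷ 38 → quotient 2, remainder 7
38 ÷ 7 → quotient 5, remainder 3
7 ÷ 3 → quotient 2, remainder 1
3 ÷ 1 → quotient 3, remainder 0

[7; 31, 1, 2, 5, 2, 3]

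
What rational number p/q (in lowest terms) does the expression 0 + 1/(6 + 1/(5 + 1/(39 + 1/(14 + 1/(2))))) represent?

Starting at the tail and folding back:
Start with 2.
14 + 1/(2/1) = 14 + 1/2 = 29/2
39 + 1/(29/2) = 39 + 2/29 = 1133/29
5 + 1/(1133/29) = 5 + 29/1133 = 5694/1133
6 + 1/(5694/1133) = 6 + 1133/5694 = 35297/5694
0 + 1/(35297/5694) = 0 + 5694/35297 = 5694/35297

5694/35297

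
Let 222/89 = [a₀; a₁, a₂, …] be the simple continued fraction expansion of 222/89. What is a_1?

222 ÷ 89 → quotient 2, remainder 44
89 ÷ 44 → quotient 2, remainder 1

2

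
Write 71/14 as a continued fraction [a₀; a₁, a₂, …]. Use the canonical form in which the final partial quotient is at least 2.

[5; 14]

Run the Euclidean algorithm, recording each quotient:
71 ÷ 14 → quotient 5, remainder 1
14 ÷ 1 → quotient 14, remainder 0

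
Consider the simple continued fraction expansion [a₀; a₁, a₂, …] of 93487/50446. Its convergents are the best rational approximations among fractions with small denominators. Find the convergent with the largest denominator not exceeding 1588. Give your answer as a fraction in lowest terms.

202/109

a_0 = 1: 1/1  (≤ bound)
a_1 = 1: 2/1  (≤ bound)
a_2 = 5: 11/6  (≤ bound)
a_3 = 1: 13/7  (≤ bound)
a_4 = 4: 63/34  (≤ bound)
a_5 = 3: 202/109  (≤ bound)
a_6 = 51: 10365/5593  (> 1588, stop)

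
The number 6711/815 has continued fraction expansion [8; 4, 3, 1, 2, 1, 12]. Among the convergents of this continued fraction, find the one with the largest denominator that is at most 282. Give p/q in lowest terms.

List convergents until the denominator exceeds the bound:
a_0 = 8: 8/1  (≤ bound)
a_1 = 4: 33/4  (≤ bound)
a_2 = 3: 107/13  (≤ bound)
a_3 = 1: 140/17  (≤ bound)
a_4 = 2: 387/47  (≤ bound)
a_5 = 1: 527/64  (≤ bound)
a_6 = 12: 6711/815  (> 282, stop)

527/64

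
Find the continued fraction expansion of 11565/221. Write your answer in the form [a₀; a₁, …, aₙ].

Run the Euclidean algorithm, recording each quotient:
11565 = 52·221 + 73, so a_0 = 52
221 = 3·73 + 2, so a_1 = 3
73 = 36·2 + 1, so a_2 = 36
2 = 2·1 + 0, so a_3 = 2

[52; 3, 36, 2]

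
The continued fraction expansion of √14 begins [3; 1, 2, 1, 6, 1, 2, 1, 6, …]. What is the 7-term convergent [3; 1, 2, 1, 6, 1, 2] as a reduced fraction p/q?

Build up convergents one term at a time:
a_0 = 3: 3/1
a_1 = 1: 4/1
a_2 = 2: 11/3
a_3 = 1: 15/4
a_4 = 6: 101/27
a_5 = 1: 116/31
a_6 = 2: 333/89

333/89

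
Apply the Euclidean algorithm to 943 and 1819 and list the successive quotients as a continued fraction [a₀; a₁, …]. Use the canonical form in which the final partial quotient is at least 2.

943 = 0·1819 + 943, so a_0 = 0
1819 = 1·943 + 876, so a_1 = 1
943 = 1·876 + 67, so a_2 = 1
876 = 13·67 + 5, so a_3 = 13
67 = 13·5 + 2, so a_4 = 13
5 = 2·2 + 1, so a_5 = 2
2 = 2·1 + 0, so a_6 = 2

[0; 1, 1, 13, 13, 2, 2]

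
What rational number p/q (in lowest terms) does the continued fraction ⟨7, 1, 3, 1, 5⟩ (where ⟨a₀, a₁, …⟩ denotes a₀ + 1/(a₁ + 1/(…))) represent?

226/29

a_0 = 7: 7/1
a_1 = 1: 8/1
a_2 = 3: 31/4
a_3 = 1: 39/5
a_4 = 5: 226/29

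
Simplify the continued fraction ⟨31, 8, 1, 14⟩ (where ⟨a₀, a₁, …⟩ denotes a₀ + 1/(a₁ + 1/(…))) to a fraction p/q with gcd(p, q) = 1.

Work from the innermost term outward:
Start with 14.
1 + 1/(14/1) = 1 + 1/14 = 15/14
8 + 1/(15/14) = 8 + 14/15 = 134/15
31 + 1/(134/15) = 31 + 15/134 = 4169/134

4169/134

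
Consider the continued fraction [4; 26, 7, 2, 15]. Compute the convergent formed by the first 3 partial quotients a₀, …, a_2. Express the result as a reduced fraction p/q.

a_0 = 4: 4/1
a_1 = 26: 105/26
a_2 = 7: 739/183

739/183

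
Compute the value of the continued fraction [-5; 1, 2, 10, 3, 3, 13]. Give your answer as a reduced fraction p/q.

Start with 13.
3 + 1/(13/1) = 3 + 1/13 = 40/13
3 + 1/(40/13) = 3 + 13/40 = 133/40
10 + 1/(133/40) = 10 + 40/133 = 1370/133
2 + 1/(1370/133) = 2 + 133/1370 = 2873/1370
1 + 1/(2873/1370) = 1 + 1370/2873 = 4243/2873
-5 + 1/(4243/2873) = -5 + 2873/4243 = -18342/4243

-18342/4243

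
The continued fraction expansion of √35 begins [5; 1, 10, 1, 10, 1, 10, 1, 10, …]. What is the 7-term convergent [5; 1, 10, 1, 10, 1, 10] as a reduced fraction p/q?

Start with 10.
1 + 1/(10/1) = 1 + 1/10 = 11/10
10 + 1/(11/10) = 10 + 10/11 = 120/11
1 + 1/(120/11) = 1 + 11/120 = 131/120
10 + 1/(131/120) = 10 + 120/131 = 1430/131
1 + 1/(1430/131) = 1 + 131/1430 = 1561/1430
5 + 1/(1561/1430) = 5 + 1430/1561 = 9235/1561

9235/1561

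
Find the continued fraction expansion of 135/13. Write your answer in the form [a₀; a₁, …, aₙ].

[10; 2, 1, 1, 2]

⌊135/13⌋ = 10, remainder 5
⌊13/5⌋ = 2, remainder 3
⌊5/3⌋ = 1, remainder 2
⌊3/2⌋ = 1, remainder 1
⌊2/1⌋ = 2, remainder 0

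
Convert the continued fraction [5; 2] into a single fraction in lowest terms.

11/2

a_0 = 5: 5/1
a_1 = 2: 11/2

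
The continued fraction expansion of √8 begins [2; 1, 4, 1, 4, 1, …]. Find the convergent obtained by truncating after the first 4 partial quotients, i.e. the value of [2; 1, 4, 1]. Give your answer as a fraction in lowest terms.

Start with 1.
4 + 1/(1/1) = 4 + 1/1 = 5/1
1 + 1/(5/1) = 1 + 1/5 = 6/5
2 + 1/(6/5) = 2 + 5/6 = 17/6

17/6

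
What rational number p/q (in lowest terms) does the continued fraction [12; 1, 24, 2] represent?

661/51

Compute successive convergents:
a_0 = 12: 12/1
a_1 = 1: 13/1
a_2 = 24: 324/25
a_3 = 2: 661/51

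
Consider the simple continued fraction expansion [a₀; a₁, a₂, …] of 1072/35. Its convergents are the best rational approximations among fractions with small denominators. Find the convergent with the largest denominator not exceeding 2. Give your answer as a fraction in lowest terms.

61/2

a_0 = 30: 30/1  (≤ bound)
a_1 = 1: 31/1  (≤ bound)
a_2 = 1: 61/2  (≤ bound)
a_3 = 1: 92/3  (> 2, stop)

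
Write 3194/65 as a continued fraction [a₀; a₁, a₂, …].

Repeatedly divide and take the remainder:
3194 ÷ 65 → quotient 49, remainder 9
65 ÷ 9 → quotient 7, remainder 2
9 ÷ 2 → quotient 4, remainder 1
2 ÷ 1 → quotient 2, remainder 0

[49; 7, 4, 2]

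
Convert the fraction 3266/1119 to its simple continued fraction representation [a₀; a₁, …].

Repeatedly divide and take the remainder:
⌊3266/1119⌋ = 2, remainder 1028
⌊1119/1028⌋ = 1, remainder 91
⌊1028/91⌋ = 11, remainder 27
⌊91/27⌋ = 3, remainder 10
⌊27/10⌋ = 2, remainder 7
⌊10/7⌋ = 1, remainder 3
⌊7/3⌋ = 2, remainder 1
⌊3/1⌋ = 3, remainder 0

[2; 1, 11, 3, 2, 1, 2, 3]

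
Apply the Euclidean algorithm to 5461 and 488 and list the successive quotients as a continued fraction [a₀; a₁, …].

Apply division with remainder until the remainder is 0:
5461 = 11·488 + 93, so a_0 = 11
488 = 5·93 + 23, so a_1 = 5
93 = 4·23 + 1, so a_2 = 4
23 = 23·1 + 0, so a_3 = 23

[11; 5, 4, 23]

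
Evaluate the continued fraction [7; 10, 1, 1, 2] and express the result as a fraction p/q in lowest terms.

a_0 = 7: 7/1
a_1 = 10: 71/10
a_2 = 1: 78/11
a_3 = 1: 149/21
a_4 = 2: 376/53

376/53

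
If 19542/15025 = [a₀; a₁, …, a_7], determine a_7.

Run the Euclidean algorithm, recording each quotient:
19542 ÷ 15025 → quotient 1, remainder 4517
15025 ÷ 4517 → quotient 3, remainder 1474
4517 ÷ 1474 → quotient 3, remainder 95
1474 ÷ 95 → quotient 15, remainder 49
95 ÷ 49 → quotient 1, remainder 46
49 ÷ 46 → quotient 1, remainder 3
46 ÷ 3 → quotient 15, remainder 1
3 ÷ 1 → quotient 3, remainder 0

3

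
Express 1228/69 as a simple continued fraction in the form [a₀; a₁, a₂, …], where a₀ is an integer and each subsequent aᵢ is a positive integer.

Repeatedly divide and take the remainder:
⌊1228/69⌋ = 17, remainder 55
⌊69/55⌋ = 1, remainder 14
⌊55/14⌋ = 3, remainder 13
⌊14/13⌋ = 1, remainder 1
⌊13/1⌋ = 13, remainder 0

[17; 1, 3, 1, 13]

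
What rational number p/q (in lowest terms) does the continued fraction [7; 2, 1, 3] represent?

81/11

Collapse the nested fraction from the inside out:
Start with 3.
1 + 1/(3/1) = 1 + 1/3 = 4/3
2 + 1/(4/3) = 2 + 3/4 = 11/4
7 + 1/(11/4) = 7 + 4/11 = 81/11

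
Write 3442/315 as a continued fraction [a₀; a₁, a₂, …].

[10; 1, 12, 1, 2, 3, 2]

3442 ÷ 315 → quotient 10, remainder 292
315 ÷ 292 → quotient 1, remainder 23
292 ÷ 23 → quotient 12, remainder 16
23 ÷ 16 → quotient 1, remainder 7
16 ÷ 7 → quotient 2, remainder 2
7 ÷ 2 → quotient 3, remainder 1
2 ÷ 1 → quotient 2, remainder 0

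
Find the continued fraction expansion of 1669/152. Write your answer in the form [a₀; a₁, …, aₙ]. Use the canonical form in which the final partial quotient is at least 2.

1669 = 10·152 + 149, so a_0 = 10
152 = 1·149 + 3, so a_1 = 1
149 = 49·3 + 2, so a_2 = 49
3 = 1·2 + 1, so a_3 = 1
2 = 2·1 + 0, so a_4 = 2

[10; 1, 49, 1, 2]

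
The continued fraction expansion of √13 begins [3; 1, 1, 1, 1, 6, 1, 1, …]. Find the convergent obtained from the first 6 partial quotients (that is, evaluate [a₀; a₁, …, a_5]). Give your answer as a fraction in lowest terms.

119/33

Start with 6.
1 + 1/(6/1) = 1 + 1/6 = 7/6
1 + 1/(7/6) = 1 + 6/7 = 13/7
1 + 1/(13/7) = 1 + 7/13 = 20/13
1 + 1/(20/13) = 1 + 13/20 = 33/20
3 + 1/(33/20) = 3 + 20/33 = 119/33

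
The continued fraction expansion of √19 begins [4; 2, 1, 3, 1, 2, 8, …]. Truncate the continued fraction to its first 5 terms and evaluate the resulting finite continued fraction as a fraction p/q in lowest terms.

61/14

Compute successive convergents:
a_0 = 4: 4/1
a_1 = 2: 9/2
a_2 = 1: 13/3
a_3 = 3: 48/11
a_4 = 1: 61/14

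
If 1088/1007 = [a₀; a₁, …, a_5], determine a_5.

2

Repeatedly divide and take the remainder:
1088 ÷ 1007 → quotient 1, remainder 81
1007 ÷ 81 → quotient 12, remainder 35
81 ÷ 35 → quotient 2, remainder 11
35 ÷ 11 → quotient 3, remainder 2
11 ÷ 2 → quotient 5, remainder 1
2 ÷ 1 → quotient 2, remainder 0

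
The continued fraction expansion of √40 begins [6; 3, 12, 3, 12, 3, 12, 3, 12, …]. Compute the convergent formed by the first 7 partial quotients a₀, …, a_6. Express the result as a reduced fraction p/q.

Use the convergent recurrence hₖ = aₖ·hₖ₋₁ + hₖ₋₂ (and likewise for the denominators kₖ):
a_0 = 6: 6/1
a_1 = 3: 19/3
a_2 = 12: 234/37
a_3 = 3: 721/114
a_4 = 12: 8886/1405
a_5 = 3: 27379/4329
a_6 = 12: 337434/53353

337434/53353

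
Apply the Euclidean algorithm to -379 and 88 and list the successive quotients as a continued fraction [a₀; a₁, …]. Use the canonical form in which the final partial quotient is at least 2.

⌊-379/88⌋ = -5, remainder 61
⌊88/61⌋ = 1, remainder 27
⌊61/27⌋ = 2, remainder 7
⌊27/7⌋ = 3, remainder 6
⌊7/6⌋ = 1, remainder 1
⌊6/1⌋ = 6, remainder 0

[-5; 1, 2, 3, 1, 6]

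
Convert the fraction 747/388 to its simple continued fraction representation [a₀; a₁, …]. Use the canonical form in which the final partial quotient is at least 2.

[1; 1, 12, 2, 1, 1, 1, 3]

747 = 1·388 + 359, so a_0 = 1
388 = 1·359 + 29, so a_1 = 1
359 = 12·29 + 11, so a_2 = 12
29 = 2·11 + 7, so a_3 = 2
11 = 1·7 + 4, so a_4 = 1
7 = 1·4 + 3, so a_5 = 1
4 = 1·3 + 1, so a_6 = 1
3 = 3·1 + 0, so a_7 = 3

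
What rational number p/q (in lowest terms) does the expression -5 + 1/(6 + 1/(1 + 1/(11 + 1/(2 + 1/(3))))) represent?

-2923/602

Collapse the nested fraction from the inside out:
Start with 3.
2 + 1/(3/1) = 2 + 1/3 = 7/3
11 + 1/(7/3) = 11 + 3/7 = 80/7
1 + 1/(80/7) = 1 + 7/80 = 87/80
6 + 1/(87/80) = 6 + 80/87 = 602/87
-5 + 1/(602/87) = -5 + 87/602 = -2923/602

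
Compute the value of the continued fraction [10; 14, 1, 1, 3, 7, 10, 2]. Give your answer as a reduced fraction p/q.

Use the convergent recurrence hₖ = aₖ·hₖ₋₁ + hₖ₋₂ (and likewise for the denominators kₖ):
a_0 = 10: 10/1
a_1 = 14: 141/14
a_2 = 1: 151/15
a_3 = 1: 292/29
a_4 = 3: 1027/102
a_5 = 7: 7481/743
a_6 = 10: 75837/7532
a_7 = 2: 159155/15807

159155/15807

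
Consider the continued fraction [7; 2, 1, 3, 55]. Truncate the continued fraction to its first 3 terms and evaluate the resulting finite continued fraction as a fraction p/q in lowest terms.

22/3

Starting at the tail and folding back:
Start with 1.
2 + 1/(1/1) = 2 + 1/1 = 3/1
7 + 1/(3/1) = 7 + 1/3 = 22/3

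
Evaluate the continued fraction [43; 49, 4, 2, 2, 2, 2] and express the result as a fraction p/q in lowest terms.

Use the convergent recurrence hₖ = aₖ·hₖ₋₁ + hₖ₋₂ (and likewise for the denominators kₖ):
a_0 = 43: 43/1
a_1 = 49: 2108/49
a_2 = 4: 8475/197
a_3 = 2: 19058/443
a_4 = 2: 46591/1083
a_5 = 2: 112240/2609
a_6 = 2: 271071/6301

271071/6301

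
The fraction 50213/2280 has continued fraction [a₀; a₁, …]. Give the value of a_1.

43

Run the Euclidean algorithm, recording each quotient:
50213 ÷ 2280 → quotient 22, remainder 53
2280 ÷ 53 → quotient 43, remainder 1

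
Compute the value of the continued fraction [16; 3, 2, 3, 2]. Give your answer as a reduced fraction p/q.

896/55

Start with 2.
3 + 1/(2/1) = 3 + 1/2 = 7/2
2 + 1/(7/2) = 2 + 2/7 = 16/7
3 + 1/(16/7) = 3 + 7/16 = 55/16
16 + 1/(55/16) = 16 + 16/55 = 896/55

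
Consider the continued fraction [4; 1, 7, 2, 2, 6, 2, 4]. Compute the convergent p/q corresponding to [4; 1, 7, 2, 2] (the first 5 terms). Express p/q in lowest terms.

Use the convergent recurrence hₖ = aₖ·hₖ₋₁ + hₖ₋₂ (and likewise for the denominators kₖ):
a_0 = 4: 4/1
a_1 = 1: 5/1
a_2 = 7: 39/8
a_3 = 2: 83/17
a_4 = 2: 205/42

205/42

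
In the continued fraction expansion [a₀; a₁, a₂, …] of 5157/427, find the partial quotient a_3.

5157 ÷ 427 → quotient 12, remainder 33
427 ÷ 33 → quotient 12, remainder 31
33 ÷ 31 → quotient 1, remainder 2
31 ÷ 2 → quotient 15, remainder 1

15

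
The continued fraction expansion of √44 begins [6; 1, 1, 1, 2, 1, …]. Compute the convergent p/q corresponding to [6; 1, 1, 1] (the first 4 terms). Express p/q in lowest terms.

Start with 1.
1 + 1/(1/1) = 1 + 1/1 = 2/1
1 + 1/(2/1) = 1 + 1/2 = 3/2
6 + 1/(3/2) = 6 + 2/3 = 20/3

20/3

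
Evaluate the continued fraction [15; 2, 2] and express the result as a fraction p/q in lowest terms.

77/5

Collapse the nested fraction from the inside out:
Start with 2.
2 + 1/(2/1) = 2 + 1/2 = 5/2
15 + 1/(5/2) = 15 + 2/5 = 77/5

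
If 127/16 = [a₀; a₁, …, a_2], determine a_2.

Repeatedly divide and take the remainder:
127 = 7·16 + 15, so a_0 = 7
16 = 1·15 + 1, so a_1 = 1
15 = 15·1 + 0, so a_2 = 15

15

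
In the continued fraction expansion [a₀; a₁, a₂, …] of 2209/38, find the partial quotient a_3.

⌊2209/38⌋ = 58, remainder 5
⌊38/5⌋ = 7, remainder 3
⌊5/3⌋ = 1, remainder 2
⌊3/2⌋ = 1, remainder 1

1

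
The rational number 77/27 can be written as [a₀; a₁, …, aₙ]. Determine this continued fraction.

77 = 2·27 + 23, so a_0 = 2
27 = 1·23 + 4, so a_1 = 1
23 = 5·4 + 3, so a_2 = 5
4 = 1·3 + 1, so a_3 = 1
3 = 3·1 + 0, so a_4 = 3

[2; 1, 5, 1, 3]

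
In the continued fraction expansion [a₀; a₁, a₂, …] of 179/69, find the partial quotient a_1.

1

Repeatedly divide and take the remainder:
⌊179/69⌋ = 2, remainder 41
⌊69/41⌋ = 1, remainder 28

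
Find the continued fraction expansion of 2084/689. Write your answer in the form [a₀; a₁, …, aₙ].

[3; 40, 1, 1, 8]

Run the Euclidean algorithm, recording each quotient:
⌊2084/689⌋ = 3, remainder 17
⌊689/17⌋ = 40, remainder 9
⌊17/9⌋ = 1, remainder 8
⌊9/8⌋ = 1, remainder 1
⌊8/1⌋ = 8, remainder 0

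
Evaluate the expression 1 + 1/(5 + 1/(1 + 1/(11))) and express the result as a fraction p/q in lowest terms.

83/71

Use the convergent recurrence hₖ = aₖ·hₖ₋₁ + hₖ₋₂ (and likewise for the denominators kₖ):
a_0 = 1: 1/1
a_1 = 5: 6/5
a_2 = 1: 7/6
a_3 = 11: 83/71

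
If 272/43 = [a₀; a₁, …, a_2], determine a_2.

⌊272/43⌋ = 6, remainder 14
⌊43/14⌋ = 3, remainder 1
⌊14/1⌋ = 14, remainder 0

14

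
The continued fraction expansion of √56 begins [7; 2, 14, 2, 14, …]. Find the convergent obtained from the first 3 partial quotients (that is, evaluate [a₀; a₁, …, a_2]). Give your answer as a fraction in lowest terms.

217/29

Collapse the nested fraction from the inside out:
Start with 14.
2 + 1/(14/1) = 2 + 1/14 = 29/14
7 + 1/(29/14) = 7 + 14/29 = 217/29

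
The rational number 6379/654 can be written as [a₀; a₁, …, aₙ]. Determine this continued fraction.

⌊6379/654⌋ = 9, remainder 493
⌊654/493⌋ = 1, remainder 161
⌊493/161⌋ = 3, remainder 10
⌊161/10⌋ = 16, remainder 1
⌊10/1⌋ = 10, remainder 0

[9; 1, 3, 16, 10]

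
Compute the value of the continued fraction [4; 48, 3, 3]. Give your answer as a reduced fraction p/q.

Starting at the tail and folding back:
Start with 3.
3 + 1/(3/1) = 3 + 1/3 = 10/3
48 + 1/(10/3) = 48 + 3/10 = 483/10
4 + 1/(483/10) = 4 + 10/483 = 1942/483

1942/483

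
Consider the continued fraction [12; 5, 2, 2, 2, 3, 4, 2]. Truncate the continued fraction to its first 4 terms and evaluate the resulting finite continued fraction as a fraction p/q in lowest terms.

329/27

Start with 2.
2 + 1/(2/1) = 2 + 1/2 = 5/2
5 + 1/(5/2) = 5 + 2/5 = 27/5
12 + 1/(27/5) = 12 + 5/27 = 329/27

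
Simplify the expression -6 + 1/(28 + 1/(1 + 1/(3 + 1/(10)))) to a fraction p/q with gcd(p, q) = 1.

-7033/1179

Start with 10.
3 + 1/(10/1) = 3 + 1/10 = 31/10
1 + 1/(31/10) = 1 + 10/31 = 41/31
28 + 1/(41/31) = 28 + 31/41 = 1179/41
-6 + 1/(1179/41) = -6 + 41/1179 = -7033/1179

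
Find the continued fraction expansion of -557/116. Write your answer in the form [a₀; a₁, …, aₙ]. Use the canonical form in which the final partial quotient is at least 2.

-557 = -5·116 + 23, so a_0 = -5
116 = 5·23 + 1, so a_1 = 5
23 = 23·1 + 0, so a_2 = 23

[-5; 5, 23]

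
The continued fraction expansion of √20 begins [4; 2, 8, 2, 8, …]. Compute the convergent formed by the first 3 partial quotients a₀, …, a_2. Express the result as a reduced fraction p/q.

a_0 = 4: 4/1
a_1 = 2: 9/2
a_2 = 8: 76/17

76/17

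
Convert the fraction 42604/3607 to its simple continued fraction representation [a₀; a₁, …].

⌊42604/3607⌋ = 11, remainder 2927
⌊3607/2927⌋ = 1, remainder 680
⌊2927/680⌋ = 4, remainder 207
⌊680/207⌋ = 3, remainder 59
⌊207/59⌋ = 3, remainder 30
⌊59/30⌋ = 1, remainder 29
⌊30/29⌋ = 1, remainder 1
⌊29/1⌋ = 29, remainder 0

[11; 1, 4, 3, 3, 1, 1, 29]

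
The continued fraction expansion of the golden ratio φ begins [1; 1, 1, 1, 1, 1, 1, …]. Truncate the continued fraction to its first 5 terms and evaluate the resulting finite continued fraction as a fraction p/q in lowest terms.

Start with 1.
1 + 1/(1/1) = 1 + 1/1 = 2/1
1 + 1/(2/1) = 1 + 1/2 = 3/2
1 + 1/(3/2) = 1 + 2/3 = 5/3
1 + 1/(5/3) = 1 + 3/5 = 8/5

8/5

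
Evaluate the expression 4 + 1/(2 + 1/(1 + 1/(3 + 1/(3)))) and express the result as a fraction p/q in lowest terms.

157/36

a_0 = 4: 4/1
a_1 = 2: 9/2
a_2 = 1: 13/3
a_3 = 3: 48/11
a_4 = 3: 157/36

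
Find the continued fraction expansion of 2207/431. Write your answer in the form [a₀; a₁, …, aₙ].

2207 = 5·431 + 52, so a_0 = 5
431 = 8·52 + 15, so a_1 = 8
52 = 3·15 + 7, so a_2 = 3
15 = 2·7 + 1, so a_3 = 2
7 = 7·1 + 0, so a_4 = 7

[5; 8, 3, 2, 7]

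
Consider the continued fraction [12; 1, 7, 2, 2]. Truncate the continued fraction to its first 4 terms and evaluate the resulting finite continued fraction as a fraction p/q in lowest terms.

Collapse the nested fraction from the inside out:
Start with 2.
7 + 1/(2/1) = 7 + 1/2 = 15/2
1 + 1/(15/2) = 1 + 2/15 = 17/15
12 + 1/(17/15) = 12 + 15/17 = 219/17

219/17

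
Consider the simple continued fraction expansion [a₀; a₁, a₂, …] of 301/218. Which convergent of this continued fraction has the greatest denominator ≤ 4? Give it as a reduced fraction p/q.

4/3

List convergents until the denominator exceeds the bound:
a_0 = 1: 1/1  (≤ bound)
a_1 = 2: 3/2  (≤ bound)
a_2 = 1: 4/3  (≤ bound)
a_3 = 1: 7/5  (> 4, stop)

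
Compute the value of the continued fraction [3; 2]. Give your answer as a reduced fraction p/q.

7/2

Start with 2.
3 + 1/(2/1) = 3 + 1/2 = 7/2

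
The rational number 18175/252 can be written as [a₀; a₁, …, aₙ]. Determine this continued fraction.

18175 ÷ 252 → quotient 72, remainder 31
252 ÷ 31 → quotient 8, remainder 4
31 ÷ 4 → quotient 7, remainder 3
4 ÷ 3 → quotient 1, remainder 1
3 ÷ 1 → quotient 3, remainder 0

[72; 8, 7, 1, 3]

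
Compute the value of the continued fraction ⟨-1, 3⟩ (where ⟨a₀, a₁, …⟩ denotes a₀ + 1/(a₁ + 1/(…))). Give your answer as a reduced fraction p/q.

-2/3

Start with 3.
-1 + 1/(3/1) = -1 + 1/3 = -2/3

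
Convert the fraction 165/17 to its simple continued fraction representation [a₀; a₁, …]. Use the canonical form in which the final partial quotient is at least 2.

[9; 1, 2, 2, 2]

Repeatedly divide and take the remainder:
⌊165/17⌋ = 9, remainder 12
⌊17/12⌋ = 1, remainder 5
⌊12/5⌋ = 2, remainder 2
⌊5/2⌋ = 2, remainder 1
⌊2/1⌋ = 2, remainder 0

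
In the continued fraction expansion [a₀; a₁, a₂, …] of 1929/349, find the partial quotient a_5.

Repeatedly divide and take the remainder:
⌊1929/349⌋ = 5, remainder 184
⌊349/184⌋ = 1, remainder 165
⌊184/165⌋ = 1, remainder 19
⌊165/19⌋ = 8, remainder 13
⌊19/13⌋ = 1, remainder 6
⌊13/6⌋ = 2, remainder 1

2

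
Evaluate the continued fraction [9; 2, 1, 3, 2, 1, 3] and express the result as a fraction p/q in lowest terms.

Work from the innermost term outward:
Start with 3.
1 + 1/(3/1) = 1 + 1/3 = 4/3
2 + 1/(4/3) = 2 + 3/4 = 11/4
3 + 1/(11/4) = 3 + 4/11 = 37/11
1 + 1/(37/11) = 1 + 11/37 = 48/37
2 + 1/(48/37) = 2 + 37/48 = 133/48
9 + 1/(133/48) = 9 + 48/133 = 1245/133

1245/133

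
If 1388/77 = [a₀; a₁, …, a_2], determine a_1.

⌊1388/77⌋ = 18, remainder 2
⌊77/2⌋ = 38, remainder 1

38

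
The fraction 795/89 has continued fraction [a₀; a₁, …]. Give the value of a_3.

1

Apply division with remainder until the remainder is 0:
795 = 8·89 + 83, so a_0 = 8
89 = 1·83 + 6, so a_1 = 1
83 = 13·6 + 5, so a_2 = 13
6 = 1·5 + 1, so a_3 = 1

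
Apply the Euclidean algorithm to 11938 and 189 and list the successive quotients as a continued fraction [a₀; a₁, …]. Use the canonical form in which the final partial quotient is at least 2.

11938 ÷ 189 → quotient 63, remainder 31
189 ÷ 31 → quotient 6, remainder 3
31 ÷ 3 → quotient 10, remainder 1
3 ÷ 1 → quotient 3, remainder 0

[63; 6, 10, 3]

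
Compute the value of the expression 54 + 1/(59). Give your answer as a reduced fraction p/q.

Compute successive convergents:
a_0 = 54: 54/1
a_1 = 59: 3187/59

3187/59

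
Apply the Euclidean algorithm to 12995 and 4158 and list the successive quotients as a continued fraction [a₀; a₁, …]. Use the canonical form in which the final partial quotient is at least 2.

Repeatedly divide and take the remainder:
12995 = 3·4158 + 521, so a_0 = 3
4158 = 7·521 + 511, so a_1 = 7
521 = 1·511 + 10, so a_2 = 1
511 = 51·10 + 1, so a_3 = 51
10 = 10·1 + 0, so a_4 = 10

[3; 7, 1, 51, 10]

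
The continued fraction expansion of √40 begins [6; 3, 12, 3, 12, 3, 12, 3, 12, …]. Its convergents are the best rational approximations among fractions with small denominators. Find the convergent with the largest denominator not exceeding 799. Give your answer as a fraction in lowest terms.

721/114

a_0 = 6: 6/1  (≤ bound)
a_1 = 3: 19/3  (≤ bound)
a_2 = 12: 234/37  (≤ bound)
a_3 = 3: 721/114  (≤ bound)
a_4 = 12: 8886/1405  (> 799, stop)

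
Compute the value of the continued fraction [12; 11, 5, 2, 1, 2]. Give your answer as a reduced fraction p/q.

5815/481

Compute successive convergents:
a_0 = 12: 12/1
a_1 = 11: 133/11
a_2 = 5: 677/56
a_3 = 2: 1487/123
a_4 = 1: 2164/179
a_5 = 2: 5815/481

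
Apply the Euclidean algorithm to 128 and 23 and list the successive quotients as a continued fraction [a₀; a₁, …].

Repeatedly divide and take the remainder:
128 = 5·23 + 13, so a_0 = 5
23 = 1·13 + 10, so a_1 = 1
13 = 1·10 + 3, so a_2 = 1
10 = 3·3 + 1, so a_3 = 3
3 = 3·1 + 0, so a_4 = 3

[5; 1, 1, 3, 3]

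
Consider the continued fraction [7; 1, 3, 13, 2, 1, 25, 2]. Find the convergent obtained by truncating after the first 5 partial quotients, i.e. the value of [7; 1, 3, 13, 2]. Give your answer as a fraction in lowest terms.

853/110

Build up convergents one term at a time:
a_0 = 7: 7/1
a_1 = 1: 8/1
a_2 = 3: 31/4
a_3 = 13: 411/53
a_4 = 2: 853/110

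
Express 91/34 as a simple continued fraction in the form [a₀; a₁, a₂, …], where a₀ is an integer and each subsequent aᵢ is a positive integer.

91 = 2·34 + 23, so a_0 = 2
34 = 1·23 + 11, so a_1 = 1
23 = 2·11 + 1, so a_2 = 2
11 = 11·1 + 0, so a_3 = 11

[2; 1, 2, 11]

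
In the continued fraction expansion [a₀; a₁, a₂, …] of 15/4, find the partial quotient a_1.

1

Apply division with remainder until the remainder is 0:
⌊15/4⌋ = 3, remainder 3
⌊4/3⌋ = 1, remainder 1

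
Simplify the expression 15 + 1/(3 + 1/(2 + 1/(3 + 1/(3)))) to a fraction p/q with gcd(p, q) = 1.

1208/79

a_0 = 15: 15/1
a_1 = 3: 46/3
a_2 = 2: 107/7
a_3 = 3: 367/24
a_4 = 3: 1208/79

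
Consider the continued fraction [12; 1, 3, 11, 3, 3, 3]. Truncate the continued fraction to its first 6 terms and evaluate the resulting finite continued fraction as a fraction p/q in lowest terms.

Start with 3.
3 + 1/(3/1) = 3 + 1/3 = 10/3
11 + 1/(10/3) = 11 + 3/10 = 113/10
3 + 1/(113/10) = 3 + 10/113 = 349/113
1 + 1/(349/113) = 1 + 113/349 = 462/349
12 + 1/(462/349) = 12 + 349/462 = 5893/462

5893/462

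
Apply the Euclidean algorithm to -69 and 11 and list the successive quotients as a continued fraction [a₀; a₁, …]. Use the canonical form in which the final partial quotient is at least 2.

[-7; 1, 2, 1, 2]

-69 ÷ 11 → quotient -7, remainder 8
11 ÷ 8 → quotient 1, remainder 3
8 ÷ 3 → quotient 2, remainder 2
3 ÷ 2 → quotient 1, remainder 1
2 ÷ 1 → quotient 2, remainder 0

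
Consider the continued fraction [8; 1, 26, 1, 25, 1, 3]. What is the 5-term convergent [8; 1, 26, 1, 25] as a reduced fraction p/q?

6517/727

a_0 = 8: 8/1
a_1 = 1: 9/1
a_2 = 26: 242/27
a_3 = 1: 251/28
a_4 = 25: 6517/727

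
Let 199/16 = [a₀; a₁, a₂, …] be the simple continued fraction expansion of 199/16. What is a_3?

2

Repeatedly divide and take the remainder:
199 = 12·16 + 7, so a_0 = 12
16 = 2·7 + 2, so a_1 = 2
7 = 3·2 + 1, so a_2 = 3
2 = 2·1 + 0, so a_3 = 2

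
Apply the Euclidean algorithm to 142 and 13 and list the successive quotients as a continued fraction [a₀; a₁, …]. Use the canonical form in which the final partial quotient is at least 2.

[10; 1, 12]

142 = 10·13 + 12, so a_0 = 10
13 = 1·12 + 1, so a_1 = 1
12 = 12·1 + 0, so a_2 = 12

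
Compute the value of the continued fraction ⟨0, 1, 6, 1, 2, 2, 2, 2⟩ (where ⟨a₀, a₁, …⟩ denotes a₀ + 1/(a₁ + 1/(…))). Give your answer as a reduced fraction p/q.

275/316

a_0 = 0: 0/1
a_1 = 1: 1/1
a_2 = 6: 6/7
a_3 = 1: 7/8
a_4 = 2: 20/23
a_5 = 2: 47/54
a_6 = 2: 114/131
a_7 = 2: 275/316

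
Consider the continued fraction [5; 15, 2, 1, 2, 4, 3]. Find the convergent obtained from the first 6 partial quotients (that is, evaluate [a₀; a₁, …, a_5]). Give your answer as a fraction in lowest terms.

2725/538

Compute successive convergents:
a_0 = 5: 5/1
a_1 = 15: 76/15
a_2 = 2: 157/31
a_3 = 1: 233/46
a_4 = 2: 623/123
a_5 = 4: 2725/538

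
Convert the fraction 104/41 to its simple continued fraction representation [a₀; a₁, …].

Apply division with remainder until the remainder is 0:
104 = 2·41 + 22, so a_0 = 2
41 = 1·22 + 19, so a_1 = 1
22 = 1·19 + 3, so a_2 = 1
19 = 6·3 + 1, so a_3 = 6
3 = 3·1 + 0, so a_4 = 3

[2; 1, 1, 6, 3]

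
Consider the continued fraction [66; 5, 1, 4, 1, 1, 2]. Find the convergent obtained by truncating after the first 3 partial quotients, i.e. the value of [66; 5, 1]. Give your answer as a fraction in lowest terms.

Compute successive convergents:
a_0 = 66: 66/1
a_1 = 5: 331/5
a_2 = 1: 397/6

397/6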